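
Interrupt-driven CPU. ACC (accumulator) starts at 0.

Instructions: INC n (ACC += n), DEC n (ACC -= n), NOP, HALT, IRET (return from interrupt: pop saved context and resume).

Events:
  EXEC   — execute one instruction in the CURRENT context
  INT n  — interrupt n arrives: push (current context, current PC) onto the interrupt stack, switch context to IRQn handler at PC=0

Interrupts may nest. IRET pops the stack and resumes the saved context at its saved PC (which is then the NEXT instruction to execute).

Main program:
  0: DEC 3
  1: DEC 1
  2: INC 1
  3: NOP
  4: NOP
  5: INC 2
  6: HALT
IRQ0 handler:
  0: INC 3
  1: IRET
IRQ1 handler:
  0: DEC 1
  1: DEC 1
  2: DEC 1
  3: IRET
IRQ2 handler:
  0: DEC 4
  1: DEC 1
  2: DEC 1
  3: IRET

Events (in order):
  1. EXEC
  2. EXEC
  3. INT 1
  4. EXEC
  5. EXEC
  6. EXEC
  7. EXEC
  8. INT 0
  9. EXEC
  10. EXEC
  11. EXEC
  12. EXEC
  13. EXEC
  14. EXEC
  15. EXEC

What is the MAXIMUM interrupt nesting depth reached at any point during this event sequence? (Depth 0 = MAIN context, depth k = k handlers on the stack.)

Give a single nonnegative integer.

Answer: 1

Derivation:
Event 1 (EXEC): [MAIN] PC=0: DEC 3 -> ACC=-3 [depth=0]
Event 2 (EXEC): [MAIN] PC=1: DEC 1 -> ACC=-4 [depth=0]
Event 3 (INT 1): INT 1 arrives: push (MAIN, PC=2), enter IRQ1 at PC=0 (depth now 1) [depth=1]
Event 4 (EXEC): [IRQ1] PC=0: DEC 1 -> ACC=-5 [depth=1]
Event 5 (EXEC): [IRQ1] PC=1: DEC 1 -> ACC=-6 [depth=1]
Event 6 (EXEC): [IRQ1] PC=2: DEC 1 -> ACC=-7 [depth=1]
Event 7 (EXEC): [IRQ1] PC=3: IRET -> resume MAIN at PC=2 (depth now 0) [depth=0]
Event 8 (INT 0): INT 0 arrives: push (MAIN, PC=2), enter IRQ0 at PC=0 (depth now 1) [depth=1]
Event 9 (EXEC): [IRQ0] PC=0: INC 3 -> ACC=-4 [depth=1]
Event 10 (EXEC): [IRQ0] PC=1: IRET -> resume MAIN at PC=2 (depth now 0) [depth=0]
Event 11 (EXEC): [MAIN] PC=2: INC 1 -> ACC=-3 [depth=0]
Event 12 (EXEC): [MAIN] PC=3: NOP [depth=0]
Event 13 (EXEC): [MAIN] PC=4: NOP [depth=0]
Event 14 (EXEC): [MAIN] PC=5: INC 2 -> ACC=-1 [depth=0]
Event 15 (EXEC): [MAIN] PC=6: HALT [depth=0]
Max depth observed: 1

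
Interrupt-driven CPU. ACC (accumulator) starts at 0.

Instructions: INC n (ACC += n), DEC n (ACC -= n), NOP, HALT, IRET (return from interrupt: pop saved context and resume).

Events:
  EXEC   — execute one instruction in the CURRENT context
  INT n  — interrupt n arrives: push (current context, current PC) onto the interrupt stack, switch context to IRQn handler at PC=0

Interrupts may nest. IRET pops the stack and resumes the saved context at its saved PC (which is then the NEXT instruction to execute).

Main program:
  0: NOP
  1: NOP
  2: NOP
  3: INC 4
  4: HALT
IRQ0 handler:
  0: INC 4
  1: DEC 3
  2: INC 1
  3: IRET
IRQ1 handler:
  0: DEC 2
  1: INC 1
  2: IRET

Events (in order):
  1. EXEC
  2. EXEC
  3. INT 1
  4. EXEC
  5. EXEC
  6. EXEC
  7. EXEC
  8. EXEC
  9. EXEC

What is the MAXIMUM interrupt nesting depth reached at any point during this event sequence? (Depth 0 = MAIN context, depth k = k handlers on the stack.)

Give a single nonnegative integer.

Answer: 1

Derivation:
Event 1 (EXEC): [MAIN] PC=0: NOP [depth=0]
Event 2 (EXEC): [MAIN] PC=1: NOP [depth=0]
Event 3 (INT 1): INT 1 arrives: push (MAIN, PC=2), enter IRQ1 at PC=0 (depth now 1) [depth=1]
Event 4 (EXEC): [IRQ1] PC=0: DEC 2 -> ACC=-2 [depth=1]
Event 5 (EXEC): [IRQ1] PC=1: INC 1 -> ACC=-1 [depth=1]
Event 6 (EXEC): [IRQ1] PC=2: IRET -> resume MAIN at PC=2 (depth now 0) [depth=0]
Event 7 (EXEC): [MAIN] PC=2: NOP [depth=0]
Event 8 (EXEC): [MAIN] PC=3: INC 4 -> ACC=3 [depth=0]
Event 9 (EXEC): [MAIN] PC=4: HALT [depth=0]
Max depth observed: 1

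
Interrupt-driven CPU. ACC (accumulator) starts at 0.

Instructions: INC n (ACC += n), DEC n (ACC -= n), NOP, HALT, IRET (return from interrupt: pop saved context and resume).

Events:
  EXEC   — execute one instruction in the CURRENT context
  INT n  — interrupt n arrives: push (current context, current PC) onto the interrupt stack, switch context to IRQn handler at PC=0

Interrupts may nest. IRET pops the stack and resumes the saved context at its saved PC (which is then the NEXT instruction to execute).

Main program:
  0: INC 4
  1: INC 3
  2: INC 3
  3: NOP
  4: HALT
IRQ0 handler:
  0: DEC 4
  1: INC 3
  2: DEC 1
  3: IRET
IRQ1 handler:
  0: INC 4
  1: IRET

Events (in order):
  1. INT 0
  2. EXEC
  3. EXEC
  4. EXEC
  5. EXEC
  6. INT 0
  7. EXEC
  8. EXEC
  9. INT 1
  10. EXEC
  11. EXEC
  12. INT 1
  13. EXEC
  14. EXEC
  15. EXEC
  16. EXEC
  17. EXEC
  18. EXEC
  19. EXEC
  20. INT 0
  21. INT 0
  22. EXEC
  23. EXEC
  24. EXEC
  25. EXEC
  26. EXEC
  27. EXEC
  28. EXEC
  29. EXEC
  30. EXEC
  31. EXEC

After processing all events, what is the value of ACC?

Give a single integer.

Event 1 (INT 0): INT 0 arrives: push (MAIN, PC=0), enter IRQ0 at PC=0 (depth now 1)
Event 2 (EXEC): [IRQ0] PC=0: DEC 4 -> ACC=-4
Event 3 (EXEC): [IRQ0] PC=1: INC 3 -> ACC=-1
Event 4 (EXEC): [IRQ0] PC=2: DEC 1 -> ACC=-2
Event 5 (EXEC): [IRQ0] PC=3: IRET -> resume MAIN at PC=0 (depth now 0)
Event 6 (INT 0): INT 0 arrives: push (MAIN, PC=0), enter IRQ0 at PC=0 (depth now 1)
Event 7 (EXEC): [IRQ0] PC=0: DEC 4 -> ACC=-6
Event 8 (EXEC): [IRQ0] PC=1: INC 3 -> ACC=-3
Event 9 (INT 1): INT 1 arrives: push (IRQ0, PC=2), enter IRQ1 at PC=0 (depth now 2)
Event 10 (EXEC): [IRQ1] PC=0: INC 4 -> ACC=1
Event 11 (EXEC): [IRQ1] PC=1: IRET -> resume IRQ0 at PC=2 (depth now 1)
Event 12 (INT 1): INT 1 arrives: push (IRQ0, PC=2), enter IRQ1 at PC=0 (depth now 2)
Event 13 (EXEC): [IRQ1] PC=0: INC 4 -> ACC=5
Event 14 (EXEC): [IRQ1] PC=1: IRET -> resume IRQ0 at PC=2 (depth now 1)
Event 15 (EXEC): [IRQ0] PC=2: DEC 1 -> ACC=4
Event 16 (EXEC): [IRQ0] PC=3: IRET -> resume MAIN at PC=0 (depth now 0)
Event 17 (EXEC): [MAIN] PC=0: INC 4 -> ACC=8
Event 18 (EXEC): [MAIN] PC=1: INC 3 -> ACC=11
Event 19 (EXEC): [MAIN] PC=2: INC 3 -> ACC=14
Event 20 (INT 0): INT 0 arrives: push (MAIN, PC=3), enter IRQ0 at PC=0 (depth now 1)
Event 21 (INT 0): INT 0 arrives: push (IRQ0, PC=0), enter IRQ0 at PC=0 (depth now 2)
Event 22 (EXEC): [IRQ0] PC=0: DEC 4 -> ACC=10
Event 23 (EXEC): [IRQ0] PC=1: INC 3 -> ACC=13
Event 24 (EXEC): [IRQ0] PC=2: DEC 1 -> ACC=12
Event 25 (EXEC): [IRQ0] PC=3: IRET -> resume IRQ0 at PC=0 (depth now 1)
Event 26 (EXEC): [IRQ0] PC=0: DEC 4 -> ACC=8
Event 27 (EXEC): [IRQ0] PC=1: INC 3 -> ACC=11
Event 28 (EXEC): [IRQ0] PC=2: DEC 1 -> ACC=10
Event 29 (EXEC): [IRQ0] PC=3: IRET -> resume MAIN at PC=3 (depth now 0)
Event 30 (EXEC): [MAIN] PC=3: NOP
Event 31 (EXEC): [MAIN] PC=4: HALT

Answer: 10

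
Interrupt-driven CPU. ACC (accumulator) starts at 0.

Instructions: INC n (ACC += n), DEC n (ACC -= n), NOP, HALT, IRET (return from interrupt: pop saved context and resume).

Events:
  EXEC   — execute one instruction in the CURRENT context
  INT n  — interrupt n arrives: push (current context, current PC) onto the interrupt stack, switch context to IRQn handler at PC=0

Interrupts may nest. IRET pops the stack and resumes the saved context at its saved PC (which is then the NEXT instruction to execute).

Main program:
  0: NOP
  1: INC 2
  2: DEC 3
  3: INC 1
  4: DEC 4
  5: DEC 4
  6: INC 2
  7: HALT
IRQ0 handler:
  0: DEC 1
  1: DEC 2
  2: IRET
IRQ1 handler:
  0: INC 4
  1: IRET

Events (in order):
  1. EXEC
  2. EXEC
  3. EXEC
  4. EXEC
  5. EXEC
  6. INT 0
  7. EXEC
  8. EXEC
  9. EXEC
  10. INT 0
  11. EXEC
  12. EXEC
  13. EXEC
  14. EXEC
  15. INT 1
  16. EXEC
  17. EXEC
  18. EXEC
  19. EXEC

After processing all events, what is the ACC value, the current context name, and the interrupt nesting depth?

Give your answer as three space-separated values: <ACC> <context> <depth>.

Answer: -8 MAIN 0

Derivation:
Event 1 (EXEC): [MAIN] PC=0: NOP
Event 2 (EXEC): [MAIN] PC=1: INC 2 -> ACC=2
Event 3 (EXEC): [MAIN] PC=2: DEC 3 -> ACC=-1
Event 4 (EXEC): [MAIN] PC=3: INC 1 -> ACC=0
Event 5 (EXEC): [MAIN] PC=4: DEC 4 -> ACC=-4
Event 6 (INT 0): INT 0 arrives: push (MAIN, PC=5), enter IRQ0 at PC=0 (depth now 1)
Event 7 (EXEC): [IRQ0] PC=0: DEC 1 -> ACC=-5
Event 8 (EXEC): [IRQ0] PC=1: DEC 2 -> ACC=-7
Event 9 (EXEC): [IRQ0] PC=2: IRET -> resume MAIN at PC=5 (depth now 0)
Event 10 (INT 0): INT 0 arrives: push (MAIN, PC=5), enter IRQ0 at PC=0 (depth now 1)
Event 11 (EXEC): [IRQ0] PC=0: DEC 1 -> ACC=-8
Event 12 (EXEC): [IRQ0] PC=1: DEC 2 -> ACC=-10
Event 13 (EXEC): [IRQ0] PC=2: IRET -> resume MAIN at PC=5 (depth now 0)
Event 14 (EXEC): [MAIN] PC=5: DEC 4 -> ACC=-14
Event 15 (INT 1): INT 1 arrives: push (MAIN, PC=6), enter IRQ1 at PC=0 (depth now 1)
Event 16 (EXEC): [IRQ1] PC=0: INC 4 -> ACC=-10
Event 17 (EXEC): [IRQ1] PC=1: IRET -> resume MAIN at PC=6 (depth now 0)
Event 18 (EXEC): [MAIN] PC=6: INC 2 -> ACC=-8
Event 19 (EXEC): [MAIN] PC=7: HALT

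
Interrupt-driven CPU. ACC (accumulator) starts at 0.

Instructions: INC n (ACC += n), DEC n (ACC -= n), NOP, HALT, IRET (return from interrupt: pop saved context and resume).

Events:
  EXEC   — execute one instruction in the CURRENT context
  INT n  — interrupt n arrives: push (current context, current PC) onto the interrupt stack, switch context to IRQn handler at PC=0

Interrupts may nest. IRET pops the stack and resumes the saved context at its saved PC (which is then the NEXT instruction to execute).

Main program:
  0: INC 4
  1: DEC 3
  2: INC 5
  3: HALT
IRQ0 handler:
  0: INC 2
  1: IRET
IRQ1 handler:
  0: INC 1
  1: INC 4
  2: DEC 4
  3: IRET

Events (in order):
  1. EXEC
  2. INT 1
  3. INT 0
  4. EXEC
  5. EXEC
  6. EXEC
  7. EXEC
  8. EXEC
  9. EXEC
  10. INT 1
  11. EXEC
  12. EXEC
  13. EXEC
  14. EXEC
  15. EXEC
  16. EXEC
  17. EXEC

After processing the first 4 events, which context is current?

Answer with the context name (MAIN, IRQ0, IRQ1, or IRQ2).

Event 1 (EXEC): [MAIN] PC=0: INC 4 -> ACC=4
Event 2 (INT 1): INT 1 arrives: push (MAIN, PC=1), enter IRQ1 at PC=0 (depth now 1)
Event 3 (INT 0): INT 0 arrives: push (IRQ1, PC=0), enter IRQ0 at PC=0 (depth now 2)
Event 4 (EXEC): [IRQ0] PC=0: INC 2 -> ACC=6

Answer: IRQ0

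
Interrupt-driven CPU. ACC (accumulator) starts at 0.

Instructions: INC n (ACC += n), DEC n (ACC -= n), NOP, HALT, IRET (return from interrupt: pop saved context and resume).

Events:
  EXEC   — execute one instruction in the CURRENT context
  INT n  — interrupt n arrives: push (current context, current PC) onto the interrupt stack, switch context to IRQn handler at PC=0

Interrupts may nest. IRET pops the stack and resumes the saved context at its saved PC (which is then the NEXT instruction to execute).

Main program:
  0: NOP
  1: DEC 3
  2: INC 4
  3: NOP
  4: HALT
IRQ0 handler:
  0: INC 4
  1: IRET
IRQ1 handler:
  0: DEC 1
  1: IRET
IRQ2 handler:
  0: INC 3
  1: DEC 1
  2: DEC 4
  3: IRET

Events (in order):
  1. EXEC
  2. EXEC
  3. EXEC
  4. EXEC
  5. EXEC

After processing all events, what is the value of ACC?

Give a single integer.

Event 1 (EXEC): [MAIN] PC=0: NOP
Event 2 (EXEC): [MAIN] PC=1: DEC 3 -> ACC=-3
Event 3 (EXEC): [MAIN] PC=2: INC 4 -> ACC=1
Event 4 (EXEC): [MAIN] PC=3: NOP
Event 5 (EXEC): [MAIN] PC=4: HALT

Answer: 1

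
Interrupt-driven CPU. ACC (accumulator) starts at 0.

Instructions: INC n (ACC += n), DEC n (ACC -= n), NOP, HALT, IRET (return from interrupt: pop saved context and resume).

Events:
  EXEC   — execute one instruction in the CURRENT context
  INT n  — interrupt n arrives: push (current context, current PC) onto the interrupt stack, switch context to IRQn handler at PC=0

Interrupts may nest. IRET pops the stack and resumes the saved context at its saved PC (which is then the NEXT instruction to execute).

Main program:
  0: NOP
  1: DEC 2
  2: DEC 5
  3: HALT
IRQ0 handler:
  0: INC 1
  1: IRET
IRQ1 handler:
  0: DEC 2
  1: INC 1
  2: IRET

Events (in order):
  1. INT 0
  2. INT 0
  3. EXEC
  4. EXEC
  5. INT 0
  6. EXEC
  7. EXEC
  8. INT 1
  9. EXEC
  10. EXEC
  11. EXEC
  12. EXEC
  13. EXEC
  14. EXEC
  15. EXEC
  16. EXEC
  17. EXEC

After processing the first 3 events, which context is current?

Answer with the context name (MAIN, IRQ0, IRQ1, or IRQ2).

Event 1 (INT 0): INT 0 arrives: push (MAIN, PC=0), enter IRQ0 at PC=0 (depth now 1)
Event 2 (INT 0): INT 0 arrives: push (IRQ0, PC=0), enter IRQ0 at PC=0 (depth now 2)
Event 3 (EXEC): [IRQ0] PC=0: INC 1 -> ACC=1

Answer: IRQ0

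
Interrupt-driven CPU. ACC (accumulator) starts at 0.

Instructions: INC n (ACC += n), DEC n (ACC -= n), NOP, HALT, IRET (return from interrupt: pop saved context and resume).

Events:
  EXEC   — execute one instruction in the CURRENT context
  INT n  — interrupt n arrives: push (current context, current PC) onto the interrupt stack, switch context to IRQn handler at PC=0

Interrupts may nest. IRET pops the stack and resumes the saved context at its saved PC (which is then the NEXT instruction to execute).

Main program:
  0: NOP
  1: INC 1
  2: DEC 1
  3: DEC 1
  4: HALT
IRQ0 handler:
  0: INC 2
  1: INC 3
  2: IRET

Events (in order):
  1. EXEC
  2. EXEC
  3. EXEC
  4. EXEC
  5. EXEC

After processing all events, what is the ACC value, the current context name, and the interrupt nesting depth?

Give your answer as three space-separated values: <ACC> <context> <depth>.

Answer: -1 MAIN 0

Derivation:
Event 1 (EXEC): [MAIN] PC=0: NOP
Event 2 (EXEC): [MAIN] PC=1: INC 1 -> ACC=1
Event 3 (EXEC): [MAIN] PC=2: DEC 1 -> ACC=0
Event 4 (EXEC): [MAIN] PC=3: DEC 1 -> ACC=-1
Event 5 (EXEC): [MAIN] PC=4: HALT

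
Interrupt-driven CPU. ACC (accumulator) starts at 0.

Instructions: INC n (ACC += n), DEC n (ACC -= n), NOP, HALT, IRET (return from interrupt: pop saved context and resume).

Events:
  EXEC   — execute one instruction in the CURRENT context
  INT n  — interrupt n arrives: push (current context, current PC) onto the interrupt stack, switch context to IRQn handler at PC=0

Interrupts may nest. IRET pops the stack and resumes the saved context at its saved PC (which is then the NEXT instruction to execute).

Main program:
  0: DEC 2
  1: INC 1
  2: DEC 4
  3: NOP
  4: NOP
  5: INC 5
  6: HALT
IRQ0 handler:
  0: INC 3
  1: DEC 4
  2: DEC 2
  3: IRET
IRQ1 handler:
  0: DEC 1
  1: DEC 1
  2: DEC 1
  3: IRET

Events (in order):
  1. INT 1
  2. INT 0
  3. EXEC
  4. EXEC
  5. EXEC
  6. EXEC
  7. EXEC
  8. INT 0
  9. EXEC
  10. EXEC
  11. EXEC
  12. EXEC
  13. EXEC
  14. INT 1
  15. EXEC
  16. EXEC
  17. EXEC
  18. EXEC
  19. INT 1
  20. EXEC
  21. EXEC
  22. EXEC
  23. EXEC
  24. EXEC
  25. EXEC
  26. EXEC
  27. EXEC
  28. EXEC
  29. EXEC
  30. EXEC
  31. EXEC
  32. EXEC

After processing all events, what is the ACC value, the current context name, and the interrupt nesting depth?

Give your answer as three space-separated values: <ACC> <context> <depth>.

Event 1 (INT 1): INT 1 arrives: push (MAIN, PC=0), enter IRQ1 at PC=0 (depth now 1)
Event 2 (INT 0): INT 0 arrives: push (IRQ1, PC=0), enter IRQ0 at PC=0 (depth now 2)
Event 3 (EXEC): [IRQ0] PC=0: INC 3 -> ACC=3
Event 4 (EXEC): [IRQ0] PC=1: DEC 4 -> ACC=-1
Event 5 (EXEC): [IRQ0] PC=2: DEC 2 -> ACC=-3
Event 6 (EXEC): [IRQ0] PC=3: IRET -> resume IRQ1 at PC=0 (depth now 1)
Event 7 (EXEC): [IRQ1] PC=0: DEC 1 -> ACC=-4
Event 8 (INT 0): INT 0 arrives: push (IRQ1, PC=1), enter IRQ0 at PC=0 (depth now 2)
Event 9 (EXEC): [IRQ0] PC=0: INC 3 -> ACC=-1
Event 10 (EXEC): [IRQ0] PC=1: DEC 4 -> ACC=-5
Event 11 (EXEC): [IRQ0] PC=2: DEC 2 -> ACC=-7
Event 12 (EXEC): [IRQ0] PC=3: IRET -> resume IRQ1 at PC=1 (depth now 1)
Event 13 (EXEC): [IRQ1] PC=1: DEC 1 -> ACC=-8
Event 14 (INT 1): INT 1 arrives: push (IRQ1, PC=2), enter IRQ1 at PC=0 (depth now 2)
Event 15 (EXEC): [IRQ1] PC=0: DEC 1 -> ACC=-9
Event 16 (EXEC): [IRQ1] PC=1: DEC 1 -> ACC=-10
Event 17 (EXEC): [IRQ1] PC=2: DEC 1 -> ACC=-11
Event 18 (EXEC): [IRQ1] PC=3: IRET -> resume IRQ1 at PC=2 (depth now 1)
Event 19 (INT 1): INT 1 arrives: push (IRQ1, PC=2), enter IRQ1 at PC=0 (depth now 2)
Event 20 (EXEC): [IRQ1] PC=0: DEC 1 -> ACC=-12
Event 21 (EXEC): [IRQ1] PC=1: DEC 1 -> ACC=-13
Event 22 (EXEC): [IRQ1] PC=2: DEC 1 -> ACC=-14
Event 23 (EXEC): [IRQ1] PC=3: IRET -> resume IRQ1 at PC=2 (depth now 1)
Event 24 (EXEC): [IRQ1] PC=2: DEC 1 -> ACC=-15
Event 25 (EXEC): [IRQ1] PC=3: IRET -> resume MAIN at PC=0 (depth now 0)
Event 26 (EXEC): [MAIN] PC=0: DEC 2 -> ACC=-17
Event 27 (EXEC): [MAIN] PC=1: INC 1 -> ACC=-16
Event 28 (EXEC): [MAIN] PC=2: DEC 4 -> ACC=-20
Event 29 (EXEC): [MAIN] PC=3: NOP
Event 30 (EXEC): [MAIN] PC=4: NOP
Event 31 (EXEC): [MAIN] PC=5: INC 5 -> ACC=-15
Event 32 (EXEC): [MAIN] PC=6: HALT

Answer: -15 MAIN 0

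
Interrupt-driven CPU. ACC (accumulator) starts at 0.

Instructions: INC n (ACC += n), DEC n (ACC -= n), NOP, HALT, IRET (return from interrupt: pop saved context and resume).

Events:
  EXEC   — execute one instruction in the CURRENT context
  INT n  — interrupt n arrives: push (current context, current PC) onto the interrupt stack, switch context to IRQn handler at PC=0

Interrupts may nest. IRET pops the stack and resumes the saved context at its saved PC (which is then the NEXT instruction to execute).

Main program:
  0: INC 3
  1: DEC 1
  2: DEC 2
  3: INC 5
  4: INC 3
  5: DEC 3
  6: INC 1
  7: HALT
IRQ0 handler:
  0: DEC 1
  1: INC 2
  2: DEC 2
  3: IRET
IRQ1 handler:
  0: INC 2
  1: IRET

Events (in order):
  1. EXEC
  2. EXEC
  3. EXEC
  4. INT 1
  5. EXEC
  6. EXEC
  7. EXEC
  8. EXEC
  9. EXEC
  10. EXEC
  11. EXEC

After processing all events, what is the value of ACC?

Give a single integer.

Event 1 (EXEC): [MAIN] PC=0: INC 3 -> ACC=3
Event 2 (EXEC): [MAIN] PC=1: DEC 1 -> ACC=2
Event 3 (EXEC): [MAIN] PC=2: DEC 2 -> ACC=0
Event 4 (INT 1): INT 1 arrives: push (MAIN, PC=3), enter IRQ1 at PC=0 (depth now 1)
Event 5 (EXEC): [IRQ1] PC=0: INC 2 -> ACC=2
Event 6 (EXEC): [IRQ1] PC=1: IRET -> resume MAIN at PC=3 (depth now 0)
Event 7 (EXEC): [MAIN] PC=3: INC 5 -> ACC=7
Event 8 (EXEC): [MAIN] PC=4: INC 3 -> ACC=10
Event 9 (EXEC): [MAIN] PC=5: DEC 3 -> ACC=7
Event 10 (EXEC): [MAIN] PC=6: INC 1 -> ACC=8
Event 11 (EXEC): [MAIN] PC=7: HALT

Answer: 8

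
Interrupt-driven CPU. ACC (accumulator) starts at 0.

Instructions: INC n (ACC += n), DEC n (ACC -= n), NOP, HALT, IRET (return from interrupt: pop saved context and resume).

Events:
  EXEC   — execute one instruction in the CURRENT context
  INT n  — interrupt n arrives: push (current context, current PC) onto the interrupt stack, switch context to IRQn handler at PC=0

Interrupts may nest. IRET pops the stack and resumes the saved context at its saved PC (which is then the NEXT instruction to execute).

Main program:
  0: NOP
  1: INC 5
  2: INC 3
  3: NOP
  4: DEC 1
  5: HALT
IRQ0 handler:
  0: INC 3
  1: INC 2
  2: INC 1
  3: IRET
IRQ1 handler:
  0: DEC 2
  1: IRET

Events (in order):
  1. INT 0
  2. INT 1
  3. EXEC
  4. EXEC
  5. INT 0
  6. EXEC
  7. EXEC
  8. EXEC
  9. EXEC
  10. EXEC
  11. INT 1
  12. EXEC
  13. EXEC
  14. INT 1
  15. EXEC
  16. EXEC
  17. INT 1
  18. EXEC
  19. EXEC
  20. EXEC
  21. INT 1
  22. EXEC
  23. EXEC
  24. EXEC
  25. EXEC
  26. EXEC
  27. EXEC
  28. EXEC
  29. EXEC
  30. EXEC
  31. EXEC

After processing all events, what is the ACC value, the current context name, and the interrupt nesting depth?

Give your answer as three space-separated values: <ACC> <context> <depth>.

Event 1 (INT 0): INT 0 arrives: push (MAIN, PC=0), enter IRQ0 at PC=0 (depth now 1)
Event 2 (INT 1): INT 1 arrives: push (IRQ0, PC=0), enter IRQ1 at PC=0 (depth now 2)
Event 3 (EXEC): [IRQ1] PC=0: DEC 2 -> ACC=-2
Event 4 (EXEC): [IRQ1] PC=1: IRET -> resume IRQ0 at PC=0 (depth now 1)
Event 5 (INT 0): INT 0 arrives: push (IRQ0, PC=0), enter IRQ0 at PC=0 (depth now 2)
Event 6 (EXEC): [IRQ0] PC=0: INC 3 -> ACC=1
Event 7 (EXEC): [IRQ0] PC=1: INC 2 -> ACC=3
Event 8 (EXEC): [IRQ0] PC=2: INC 1 -> ACC=4
Event 9 (EXEC): [IRQ0] PC=3: IRET -> resume IRQ0 at PC=0 (depth now 1)
Event 10 (EXEC): [IRQ0] PC=0: INC 3 -> ACC=7
Event 11 (INT 1): INT 1 arrives: push (IRQ0, PC=1), enter IRQ1 at PC=0 (depth now 2)
Event 12 (EXEC): [IRQ1] PC=0: DEC 2 -> ACC=5
Event 13 (EXEC): [IRQ1] PC=1: IRET -> resume IRQ0 at PC=1 (depth now 1)
Event 14 (INT 1): INT 1 arrives: push (IRQ0, PC=1), enter IRQ1 at PC=0 (depth now 2)
Event 15 (EXEC): [IRQ1] PC=0: DEC 2 -> ACC=3
Event 16 (EXEC): [IRQ1] PC=1: IRET -> resume IRQ0 at PC=1 (depth now 1)
Event 17 (INT 1): INT 1 arrives: push (IRQ0, PC=1), enter IRQ1 at PC=0 (depth now 2)
Event 18 (EXEC): [IRQ1] PC=0: DEC 2 -> ACC=1
Event 19 (EXEC): [IRQ1] PC=1: IRET -> resume IRQ0 at PC=1 (depth now 1)
Event 20 (EXEC): [IRQ0] PC=1: INC 2 -> ACC=3
Event 21 (INT 1): INT 1 arrives: push (IRQ0, PC=2), enter IRQ1 at PC=0 (depth now 2)
Event 22 (EXEC): [IRQ1] PC=0: DEC 2 -> ACC=1
Event 23 (EXEC): [IRQ1] PC=1: IRET -> resume IRQ0 at PC=2 (depth now 1)
Event 24 (EXEC): [IRQ0] PC=2: INC 1 -> ACC=2
Event 25 (EXEC): [IRQ0] PC=3: IRET -> resume MAIN at PC=0 (depth now 0)
Event 26 (EXEC): [MAIN] PC=0: NOP
Event 27 (EXEC): [MAIN] PC=1: INC 5 -> ACC=7
Event 28 (EXEC): [MAIN] PC=2: INC 3 -> ACC=10
Event 29 (EXEC): [MAIN] PC=3: NOP
Event 30 (EXEC): [MAIN] PC=4: DEC 1 -> ACC=9
Event 31 (EXEC): [MAIN] PC=5: HALT

Answer: 9 MAIN 0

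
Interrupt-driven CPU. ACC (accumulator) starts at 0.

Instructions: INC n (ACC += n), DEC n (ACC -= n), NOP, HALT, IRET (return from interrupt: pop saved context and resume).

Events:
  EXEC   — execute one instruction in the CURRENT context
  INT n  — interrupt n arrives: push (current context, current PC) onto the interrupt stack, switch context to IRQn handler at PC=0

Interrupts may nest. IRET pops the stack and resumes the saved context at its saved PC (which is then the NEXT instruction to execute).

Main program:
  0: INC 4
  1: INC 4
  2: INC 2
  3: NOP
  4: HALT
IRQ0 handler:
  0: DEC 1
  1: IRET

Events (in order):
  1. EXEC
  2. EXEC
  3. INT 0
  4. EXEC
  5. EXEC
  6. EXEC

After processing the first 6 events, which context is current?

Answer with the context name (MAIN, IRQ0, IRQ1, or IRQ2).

Answer: MAIN

Derivation:
Event 1 (EXEC): [MAIN] PC=0: INC 4 -> ACC=4
Event 2 (EXEC): [MAIN] PC=1: INC 4 -> ACC=8
Event 3 (INT 0): INT 0 arrives: push (MAIN, PC=2), enter IRQ0 at PC=0 (depth now 1)
Event 4 (EXEC): [IRQ0] PC=0: DEC 1 -> ACC=7
Event 5 (EXEC): [IRQ0] PC=1: IRET -> resume MAIN at PC=2 (depth now 0)
Event 6 (EXEC): [MAIN] PC=2: INC 2 -> ACC=9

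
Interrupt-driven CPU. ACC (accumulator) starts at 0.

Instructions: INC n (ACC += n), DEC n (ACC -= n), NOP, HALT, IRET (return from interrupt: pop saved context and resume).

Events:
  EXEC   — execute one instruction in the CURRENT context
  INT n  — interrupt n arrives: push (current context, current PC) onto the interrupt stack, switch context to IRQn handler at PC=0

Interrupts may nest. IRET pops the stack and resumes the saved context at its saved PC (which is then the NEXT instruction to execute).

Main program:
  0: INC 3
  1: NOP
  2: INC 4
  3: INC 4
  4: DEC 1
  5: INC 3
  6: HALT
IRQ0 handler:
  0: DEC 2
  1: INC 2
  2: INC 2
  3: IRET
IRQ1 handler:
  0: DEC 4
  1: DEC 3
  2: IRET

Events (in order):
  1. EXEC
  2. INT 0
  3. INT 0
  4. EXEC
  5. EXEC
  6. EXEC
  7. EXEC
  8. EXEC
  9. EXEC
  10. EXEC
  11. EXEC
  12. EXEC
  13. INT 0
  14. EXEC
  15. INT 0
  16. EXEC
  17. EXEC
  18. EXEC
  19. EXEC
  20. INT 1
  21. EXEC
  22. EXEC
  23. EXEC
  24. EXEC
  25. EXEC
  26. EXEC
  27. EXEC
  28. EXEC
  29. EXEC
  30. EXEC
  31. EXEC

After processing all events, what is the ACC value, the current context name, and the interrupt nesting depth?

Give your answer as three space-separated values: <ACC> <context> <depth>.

Answer: 14 MAIN 0

Derivation:
Event 1 (EXEC): [MAIN] PC=0: INC 3 -> ACC=3
Event 2 (INT 0): INT 0 arrives: push (MAIN, PC=1), enter IRQ0 at PC=0 (depth now 1)
Event 3 (INT 0): INT 0 arrives: push (IRQ0, PC=0), enter IRQ0 at PC=0 (depth now 2)
Event 4 (EXEC): [IRQ0] PC=0: DEC 2 -> ACC=1
Event 5 (EXEC): [IRQ0] PC=1: INC 2 -> ACC=3
Event 6 (EXEC): [IRQ0] PC=2: INC 2 -> ACC=5
Event 7 (EXEC): [IRQ0] PC=3: IRET -> resume IRQ0 at PC=0 (depth now 1)
Event 8 (EXEC): [IRQ0] PC=0: DEC 2 -> ACC=3
Event 9 (EXEC): [IRQ0] PC=1: INC 2 -> ACC=5
Event 10 (EXEC): [IRQ0] PC=2: INC 2 -> ACC=7
Event 11 (EXEC): [IRQ0] PC=3: IRET -> resume MAIN at PC=1 (depth now 0)
Event 12 (EXEC): [MAIN] PC=1: NOP
Event 13 (INT 0): INT 0 arrives: push (MAIN, PC=2), enter IRQ0 at PC=0 (depth now 1)
Event 14 (EXEC): [IRQ0] PC=0: DEC 2 -> ACC=5
Event 15 (INT 0): INT 0 arrives: push (IRQ0, PC=1), enter IRQ0 at PC=0 (depth now 2)
Event 16 (EXEC): [IRQ0] PC=0: DEC 2 -> ACC=3
Event 17 (EXEC): [IRQ0] PC=1: INC 2 -> ACC=5
Event 18 (EXEC): [IRQ0] PC=2: INC 2 -> ACC=7
Event 19 (EXEC): [IRQ0] PC=3: IRET -> resume IRQ0 at PC=1 (depth now 1)
Event 20 (INT 1): INT 1 arrives: push (IRQ0, PC=1), enter IRQ1 at PC=0 (depth now 2)
Event 21 (EXEC): [IRQ1] PC=0: DEC 4 -> ACC=3
Event 22 (EXEC): [IRQ1] PC=1: DEC 3 -> ACC=0
Event 23 (EXEC): [IRQ1] PC=2: IRET -> resume IRQ0 at PC=1 (depth now 1)
Event 24 (EXEC): [IRQ0] PC=1: INC 2 -> ACC=2
Event 25 (EXEC): [IRQ0] PC=2: INC 2 -> ACC=4
Event 26 (EXEC): [IRQ0] PC=3: IRET -> resume MAIN at PC=2 (depth now 0)
Event 27 (EXEC): [MAIN] PC=2: INC 4 -> ACC=8
Event 28 (EXEC): [MAIN] PC=3: INC 4 -> ACC=12
Event 29 (EXEC): [MAIN] PC=4: DEC 1 -> ACC=11
Event 30 (EXEC): [MAIN] PC=5: INC 3 -> ACC=14
Event 31 (EXEC): [MAIN] PC=6: HALT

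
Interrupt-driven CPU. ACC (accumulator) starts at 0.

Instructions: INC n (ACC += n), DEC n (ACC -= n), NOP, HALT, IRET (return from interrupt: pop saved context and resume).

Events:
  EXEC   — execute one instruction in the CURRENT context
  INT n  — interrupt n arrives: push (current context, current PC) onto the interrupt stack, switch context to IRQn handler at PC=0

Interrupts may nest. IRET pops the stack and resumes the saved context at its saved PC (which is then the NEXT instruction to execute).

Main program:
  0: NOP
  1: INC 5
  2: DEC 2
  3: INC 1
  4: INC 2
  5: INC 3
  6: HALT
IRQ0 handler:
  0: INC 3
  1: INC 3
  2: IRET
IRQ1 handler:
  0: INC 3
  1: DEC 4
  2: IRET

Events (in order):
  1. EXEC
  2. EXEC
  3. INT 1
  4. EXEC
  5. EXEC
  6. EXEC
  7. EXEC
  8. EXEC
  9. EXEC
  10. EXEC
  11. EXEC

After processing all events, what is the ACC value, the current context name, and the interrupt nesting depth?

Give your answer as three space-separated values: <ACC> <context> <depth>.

Answer: 8 MAIN 0

Derivation:
Event 1 (EXEC): [MAIN] PC=0: NOP
Event 2 (EXEC): [MAIN] PC=1: INC 5 -> ACC=5
Event 3 (INT 1): INT 1 arrives: push (MAIN, PC=2), enter IRQ1 at PC=0 (depth now 1)
Event 4 (EXEC): [IRQ1] PC=0: INC 3 -> ACC=8
Event 5 (EXEC): [IRQ1] PC=1: DEC 4 -> ACC=4
Event 6 (EXEC): [IRQ1] PC=2: IRET -> resume MAIN at PC=2 (depth now 0)
Event 7 (EXEC): [MAIN] PC=2: DEC 2 -> ACC=2
Event 8 (EXEC): [MAIN] PC=3: INC 1 -> ACC=3
Event 9 (EXEC): [MAIN] PC=4: INC 2 -> ACC=5
Event 10 (EXEC): [MAIN] PC=5: INC 3 -> ACC=8
Event 11 (EXEC): [MAIN] PC=6: HALT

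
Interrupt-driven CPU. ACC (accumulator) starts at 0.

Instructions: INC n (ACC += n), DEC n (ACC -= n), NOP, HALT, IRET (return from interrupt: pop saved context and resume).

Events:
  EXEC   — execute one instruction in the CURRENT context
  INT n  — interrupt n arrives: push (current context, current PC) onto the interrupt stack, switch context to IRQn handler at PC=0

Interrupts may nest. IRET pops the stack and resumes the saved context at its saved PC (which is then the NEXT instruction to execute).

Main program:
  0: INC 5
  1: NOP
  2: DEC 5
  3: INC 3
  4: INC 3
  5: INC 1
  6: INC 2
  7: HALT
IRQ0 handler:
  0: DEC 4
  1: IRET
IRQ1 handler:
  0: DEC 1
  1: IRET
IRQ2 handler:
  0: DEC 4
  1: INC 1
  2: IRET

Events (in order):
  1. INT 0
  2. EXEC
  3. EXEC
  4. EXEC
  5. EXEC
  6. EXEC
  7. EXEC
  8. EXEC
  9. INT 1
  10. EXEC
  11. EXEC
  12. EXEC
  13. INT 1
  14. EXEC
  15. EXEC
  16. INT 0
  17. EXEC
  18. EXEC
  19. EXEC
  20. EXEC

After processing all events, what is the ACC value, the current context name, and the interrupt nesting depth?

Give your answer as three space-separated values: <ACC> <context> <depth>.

Answer: -1 MAIN 0

Derivation:
Event 1 (INT 0): INT 0 arrives: push (MAIN, PC=0), enter IRQ0 at PC=0 (depth now 1)
Event 2 (EXEC): [IRQ0] PC=0: DEC 4 -> ACC=-4
Event 3 (EXEC): [IRQ0] PC=1: IRET -> resume MAIN at PC=0 (depth now 0)
Event 4 (EXEC): [MAIN] PC=0: INC 5 -> ACC=1
Event 5 (EXEC): [MAIN] PC=1: NOP
Event 6 (EXEC): [MAIN] PC=2: DEC 5 -> ACC=-4
Event 7 (EXEC): [MAIN] PC=3: INC 3 -> ACC=-1
Event 8 (EXEC): [MAIN] PC=4: INC 3 -> ACC=2
Event 9 (INT 1): INT 1 arrives: push (MAIN, PC=5), enter IRQ1 at PC=0 (depth now 1)
Event 10 (EXEC): [IRQ1] PC=0: DEC 1 -> ACC=1
Event 11 (EXEC): [IRQ1] PC=1: IRET -> resume MAIN at PC=5 (depth now 0)
Event 12 (EXEC): [MAIN] PC=5: INC 1 -> ACC=2
Event 13 (INT 1): INT 1 arrives: push (MAIN, PC=6), enter IRQ1 at PC=0 (depth now 1)
Event 14 (EXEC): [IRQ1] PC=0: DEC 1 -> ACC=1
Event 15 (EXEC): [IRQ1] PC=1: IRET -> resume MAIN at PC=6 (depth now 0)
Event 16 (INT 0): INT 0 arrives: push (MAIN, PC=6), enter IRQ0 at PC=0 (depth now 1)
Event 17 (EXEC): [IRQ0] PC=0: DEC 4 -> ACC=-3
Event 18 (EXEC): [IRQ0] PC=1: IRET -> resume MAIN at PC=6 (depth now 0)
Event 19 (EXEC): [MAIN] PC=6: INC 2 -> ACC=-1
Event 20 (EXEC): [MAIN] PC=7: HALT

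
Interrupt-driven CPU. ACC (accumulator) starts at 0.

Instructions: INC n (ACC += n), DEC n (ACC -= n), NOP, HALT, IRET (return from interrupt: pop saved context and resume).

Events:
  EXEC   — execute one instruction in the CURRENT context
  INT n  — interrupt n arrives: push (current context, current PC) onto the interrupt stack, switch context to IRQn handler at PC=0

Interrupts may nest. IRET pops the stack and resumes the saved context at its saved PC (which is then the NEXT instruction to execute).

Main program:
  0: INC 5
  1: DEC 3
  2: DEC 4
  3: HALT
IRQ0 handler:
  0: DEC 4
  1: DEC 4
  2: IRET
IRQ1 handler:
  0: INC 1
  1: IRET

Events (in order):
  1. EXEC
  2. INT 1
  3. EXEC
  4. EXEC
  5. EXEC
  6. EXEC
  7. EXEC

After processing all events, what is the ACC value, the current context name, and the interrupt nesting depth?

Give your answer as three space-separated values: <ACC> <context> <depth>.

Event 1 (EXEC): [MAIN] PC=0: INC 5 -> ACC=5
Event 2 (INT 1): INT 1 arrives: push (MAIN, PC=1), enter IRQ1 at PC=0 (depth now 1)
Event 3 (EXEC): [IRQ1] PC=0: INC 1 -> ACC=6
Event 4 (EXEC): [IRQ1] PC=1: IRET -> resume MAIN at PC=1 (depth now 0)
Event 5 (EXEC): [MAIN] PC=1: DEC 3 -> ACC=3
Event 6 (EXEC): [MAIN] PC=2: DEC 4 -> ACC=-1
Event 7 (EXEC): [MAIN] PC=3: HALT

Answer: -1 MAIN 0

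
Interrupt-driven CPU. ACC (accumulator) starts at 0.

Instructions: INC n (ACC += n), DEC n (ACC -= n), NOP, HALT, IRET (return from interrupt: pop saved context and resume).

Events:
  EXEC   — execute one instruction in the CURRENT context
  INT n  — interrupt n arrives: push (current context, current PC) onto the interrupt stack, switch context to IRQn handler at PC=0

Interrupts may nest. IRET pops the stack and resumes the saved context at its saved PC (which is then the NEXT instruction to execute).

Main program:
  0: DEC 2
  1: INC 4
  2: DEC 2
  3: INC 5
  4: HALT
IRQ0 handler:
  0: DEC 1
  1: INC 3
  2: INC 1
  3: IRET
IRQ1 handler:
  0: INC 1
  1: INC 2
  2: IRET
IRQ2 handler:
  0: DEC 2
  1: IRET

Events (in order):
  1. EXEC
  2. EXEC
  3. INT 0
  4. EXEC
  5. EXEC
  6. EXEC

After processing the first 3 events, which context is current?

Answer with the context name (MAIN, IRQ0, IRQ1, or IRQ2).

Event 1 (EXEC): [MAIN] PC=0: DEC 2 -> ACC=-2
Event 2 (EXEC): [MAIN] PC=1: INC 4 -> ACC=2
Event 3 (INT 0): INT 0 arrives: push (MAIN, PC=2), enter IRQ0 at PC=0 (depth now 1)

Answer: IRQ0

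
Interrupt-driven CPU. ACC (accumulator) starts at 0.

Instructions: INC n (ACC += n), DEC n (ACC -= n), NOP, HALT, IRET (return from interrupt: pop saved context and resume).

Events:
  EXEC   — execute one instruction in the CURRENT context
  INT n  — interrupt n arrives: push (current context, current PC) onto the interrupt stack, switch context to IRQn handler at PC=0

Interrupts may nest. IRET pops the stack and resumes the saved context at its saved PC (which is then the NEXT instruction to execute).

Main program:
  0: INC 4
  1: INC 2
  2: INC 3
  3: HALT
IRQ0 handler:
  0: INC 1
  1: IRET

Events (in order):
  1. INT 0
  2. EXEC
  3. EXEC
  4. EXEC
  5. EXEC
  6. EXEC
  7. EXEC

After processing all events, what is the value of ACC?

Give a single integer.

Answer: 10

Derivation:
Event 1 (INT 0): INT 0 arrives: push (MAIN, PC=0), enter IRQ0 at PC=0 (depth now 1)
Event 2 (EXEC): [IRQ0] PC=0: INC 1 -> ACC=1
Event 3 (EXEC): [IRQ0] PC=1: IRET -> resume MAIN at PC=0 (depth now 0)
Event 4 (EXEC): [MAIN] PC=0: INC 4 -> ACC=5
Event 5 (EXEC): [MAIN] PC=1: INC 2 -> ACC=7
Event 6 (EXEC): [MAIN] PC=2: INC 3 -> ACC=10
Event 7 (EXEC): [MAIN] PC=3: HALT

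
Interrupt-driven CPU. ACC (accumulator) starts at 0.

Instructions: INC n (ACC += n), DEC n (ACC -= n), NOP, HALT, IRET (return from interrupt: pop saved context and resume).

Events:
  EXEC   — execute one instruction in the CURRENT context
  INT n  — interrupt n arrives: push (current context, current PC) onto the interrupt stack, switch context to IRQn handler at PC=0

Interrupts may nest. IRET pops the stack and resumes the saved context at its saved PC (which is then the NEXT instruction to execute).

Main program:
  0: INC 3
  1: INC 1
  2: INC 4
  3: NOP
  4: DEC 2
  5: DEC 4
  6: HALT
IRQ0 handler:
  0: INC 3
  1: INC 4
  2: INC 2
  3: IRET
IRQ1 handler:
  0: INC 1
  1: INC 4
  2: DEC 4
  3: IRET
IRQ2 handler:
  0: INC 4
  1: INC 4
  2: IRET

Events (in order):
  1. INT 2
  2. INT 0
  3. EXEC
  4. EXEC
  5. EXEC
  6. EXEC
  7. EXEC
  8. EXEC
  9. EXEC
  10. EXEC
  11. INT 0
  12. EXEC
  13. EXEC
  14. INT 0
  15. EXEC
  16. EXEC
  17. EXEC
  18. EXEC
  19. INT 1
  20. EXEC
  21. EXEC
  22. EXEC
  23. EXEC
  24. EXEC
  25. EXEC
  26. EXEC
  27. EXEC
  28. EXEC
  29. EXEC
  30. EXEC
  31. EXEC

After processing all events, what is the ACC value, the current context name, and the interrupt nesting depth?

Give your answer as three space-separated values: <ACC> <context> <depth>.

Answer: 38 MAIN 0

Derivation:
Event 1 (INT 2): INT 2 arrives: push (MAIN, PC=0), enter IRQ2 at PC=0 (depth now 1)
Event 2 (INT 0): INT 0 arrives: push (IRQ2, PC=0), enter IRQ0 at PC=0 (depth now 2)
Event 3 (EXEC): [IRQ0] PC=0: INC 3 -> ACC=3
Event 4 (EXEC): [IRQ0] PC=1: INC 4 -> ACC=7
Event 5 (EXEC): [IRQ0] PC=2: INC 2 -> ACC=9
Event 6 (EXEC): [IRQ0] PC=3: IRET -> resume IRQ2 at PC=0 (depth now 1)
Event 7 (EXEC): [IRQ2] PC=0: INC 4 -> ACC=13
Event 8 (EXEC): [IRQ2] PC=1: INC 4 -> ACC=17
Event 9 (EXEC): [IRQ2] PC=2: IRET -> resume MAIN at PC=0 (depth now 0)
Event 10 (EXEC): [MAIN] PC=0: INC 3 -> ACC=20
Event 11 (INT 0): INT 0 arrives: push (MAIN, PC=1), enter IRQ0 at PC=0 (depth now 1)
Event 12 (EXEC): [IRQ0] PC=0: INC 3 -> ACC=23
Event 13 (EXEC): [IRQ0] PC=1: INC 4 -> ACC=27
Event 14 (INT 0): INT 0 arrives: push (IRQ0, PC=2), enter IRQ0 at PC=0 (depth now 2)
Event 15 (EXEC): [IRQ0] PC=0: INC 3 -> ACC=30
Event 16 (EXEC): [IRQ0] PC=1: INC 4 -> ACC=34
Event 17 (EXEC): [IRQ0] PC=2: INC 2 -> ACC=36
Event 18 (EXEC): [IRQ0] PC=3: IRET -> resume IRQ0 at PC=2 (depth now 1)
Event 19 (INT 1): INT 1 arrives: push (IRQ0, PC=2), enter IRQ1 at PC=0 (depth now 2)
Event 20 (EXEC): [IRQ1] PC=0: INC 1 -> ACC=37
Event 21 (EXEC): [IRQ1] PC=1: INC 4 -> ACC=41
Event 22 (EXEC): [IRQ1] PC=2: DEC 4 -> ACC=37
Event 23 (EXEC): [IRQ1] PC=3: IRET -> resume IRQ0 at PC=2 (depth now 1)
Event 24 (EXEC): [IRQ0] PC=2: INC 2 -> ACC=39
Event 25 (EXEC): [IRQ0] PC=3: IRET -> resume MAIN at PC=1 (depth now 0)
Event 26 (EXEC): [MAIN] PC=1: INC 1 -> ACC=40
Event 27 (EXEC): [MAIN] PC=2: INC 4 -> ACC=44
Event 28 (EXEC): [MAIN] PC=3: NOP
Event 29 (EXEC): [MAIN] PC=4: DEC 2 -> ACC=42
Event 30 (EXEC): [MAIN] PC=5: DEC 4 -> ACC=38
Event 31 (EXEC): [MAIN] PC=6: HALT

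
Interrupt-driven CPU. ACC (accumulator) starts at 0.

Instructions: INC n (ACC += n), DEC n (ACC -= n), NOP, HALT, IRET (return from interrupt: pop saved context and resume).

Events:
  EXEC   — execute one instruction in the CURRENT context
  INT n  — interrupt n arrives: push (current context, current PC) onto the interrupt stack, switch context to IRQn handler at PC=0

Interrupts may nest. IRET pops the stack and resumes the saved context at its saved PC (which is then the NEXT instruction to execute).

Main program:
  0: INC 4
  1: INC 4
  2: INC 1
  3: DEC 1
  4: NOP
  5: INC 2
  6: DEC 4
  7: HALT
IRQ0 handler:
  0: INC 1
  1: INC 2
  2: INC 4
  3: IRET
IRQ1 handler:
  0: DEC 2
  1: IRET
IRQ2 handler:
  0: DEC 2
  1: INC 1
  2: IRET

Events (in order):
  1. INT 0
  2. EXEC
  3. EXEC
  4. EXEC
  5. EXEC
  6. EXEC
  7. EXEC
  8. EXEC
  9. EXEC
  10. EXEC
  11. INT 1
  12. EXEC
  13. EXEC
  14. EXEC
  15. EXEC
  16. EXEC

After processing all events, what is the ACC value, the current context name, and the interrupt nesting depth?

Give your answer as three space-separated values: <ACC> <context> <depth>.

Event 1 (INT 0): INT 0 arrives: push (MAIN, PC=0), enter IRQ0 at PC=0 (depth now 1)
Event 2 (EXEC): [IRQ0] PC=0: INC 1 -> ACC=1
Event 3 (EXEC): [IRQ0] PC=1: INC 2 -> ACC=3
Event 4 (EXEC): [IRQ0] PC=2: INC 4 -> ACC=7
Event 5 (EXEC): [IRQ0] PC=3: IRET -> resume MAIN at PC=0 (depth now 0)
Event 6 (EXEC): [MAIN] PC=0: INC 4 -> ACC=11
Event 7 (EXEC): [MAIN] PC=1: INC 4 -> ACC=15
Event 8 (EXEC): [MAIN] PC=2: INC 1 -> ACC=16
Event 9 (EXEC): [MAIN] PC=3: DEC 1 -> ACC=15
Event 10 (EXEC): [MAIN] PC=4: NOP
Event 11 (INT 1): INT 1 arrives: push (MAIN, PC=5), enter IRQ1 at PC=0 (depth now 1)
Event 12 (EXEC): [IRQ1] PC=0: DEC 2 -> ACC=13
Event 13 (EXEC): [IRQ1] PC=1: IRET -> resume MAIN at PC=5 (depth now 0)
Event 14 (EXEC): [MAIN] PC=5: INC 2 -> ACC=15
Event 15 (EXEC): [MAIN] PC=6: DEC 4 -> ACC=11
Event 16 (EXEC): [MAIN] PC=7: HALT

Answer: 11 MAIN 0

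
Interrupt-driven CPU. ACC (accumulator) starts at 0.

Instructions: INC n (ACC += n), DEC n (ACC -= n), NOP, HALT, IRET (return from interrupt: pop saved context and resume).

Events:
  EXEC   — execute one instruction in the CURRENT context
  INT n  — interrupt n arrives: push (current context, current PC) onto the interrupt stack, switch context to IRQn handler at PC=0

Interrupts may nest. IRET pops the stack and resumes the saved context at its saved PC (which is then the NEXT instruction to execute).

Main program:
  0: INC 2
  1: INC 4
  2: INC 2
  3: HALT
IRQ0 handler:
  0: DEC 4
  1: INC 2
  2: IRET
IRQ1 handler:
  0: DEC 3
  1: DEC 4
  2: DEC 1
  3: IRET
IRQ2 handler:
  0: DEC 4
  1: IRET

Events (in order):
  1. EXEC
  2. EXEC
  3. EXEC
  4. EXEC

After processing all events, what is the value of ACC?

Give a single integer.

Event 1 (EXEC): [MAIN] PC=0: INC 2 -> ACC=2
Event 2 (EXEC): [MAIN] PC=1: INC 4 -> ACC=6
Event 3 (EXEC): [MAIN] PC=2: INC 2 -> ACC=8
Event 4 (EXEC): [MAIN] PC=3: HALT

Answer: 8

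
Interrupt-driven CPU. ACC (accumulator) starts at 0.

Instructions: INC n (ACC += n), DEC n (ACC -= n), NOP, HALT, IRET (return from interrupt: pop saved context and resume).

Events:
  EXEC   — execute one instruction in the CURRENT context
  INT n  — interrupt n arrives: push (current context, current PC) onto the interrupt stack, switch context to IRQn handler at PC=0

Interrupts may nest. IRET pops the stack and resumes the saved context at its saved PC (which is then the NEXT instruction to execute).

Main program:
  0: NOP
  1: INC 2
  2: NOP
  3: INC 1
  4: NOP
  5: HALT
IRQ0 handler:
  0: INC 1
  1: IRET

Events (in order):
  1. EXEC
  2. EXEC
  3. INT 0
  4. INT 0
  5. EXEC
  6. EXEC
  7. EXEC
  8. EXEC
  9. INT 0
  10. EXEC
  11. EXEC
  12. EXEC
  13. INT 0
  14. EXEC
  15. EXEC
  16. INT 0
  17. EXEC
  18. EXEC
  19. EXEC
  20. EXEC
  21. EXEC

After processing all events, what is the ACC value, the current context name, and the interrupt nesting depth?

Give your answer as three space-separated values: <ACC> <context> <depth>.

Event 1 (EXEC): [MAIN] PC=0: NOP
Event 2 (EXEC): [MAIN] PC=1: INC 2 -> ACC=2
Event 3 (INT 0): INT 0 arrives: push (MAIN, PC=2), enter IRQ0 at PC=0 (depth now 1)
Event 4 (INT 0): INT 0 arrives: push (IRQ0, PC=0), enter IRQ0 at PC=0 (depth now 2)
Event 5 (EXEC): [IRQ0] PC=0: INC 1 -> ACC=3
Event 6 (EXEC): [IRQ0] PC=1: IRET -> resume IRQ0 at PC=0 (depth now 1)
Event 7 (EXEC): [IRQ0] PC=0: INC 1 -> ACC=4
Event 8 (EXEC): [IRQ0] PC=1: IRET -> resume MAIN at PC=2 (depth now 0)
Event 9 (INT 0): INT 0 arrives: push (MAIN, PC=2), enter IRQ0 at PC=0 (depth now 1)
Event 10 (EXEC): [IRQ0] PC=0: INC 1 -> ACC=5
Event 11 (EXEC): [IRQ0] PC=1: IRET -> resume MAIN at PC=2 (depth now 0)
Event 12 (EXEC): [MAIN] PC=2: NOP
Event 13 (INT 0): INT 0 arrives: push (MAIN, PC=3), enter IRQ0 at PC=0 (depth now 1)
Event 14 (EXEC): [IRQ0] PC=0: INC 1 -> ACC=6
Event 15 (EXEC): [IRQ0] PC=1: IRET -> resume MAIN at PC=3 (depth now 0)
Event 16 (INT 0): INT 0 arrives: push (MAIN, PC=3), enter IRQ0 at PC=0 (depth now 1)
Event 17 (EXEC): [IRQ0] PC=0: INC 1 -> ACC=7
Event 18 (EXEC): [IRQ0] PC=1: IRET -> resume MAIN at PC=3 (depth now 0)
Event 19 (EXEC): [MAIN] PC=3: INC 1 -> ACC=8
Event 20 (EXEC): [MAIN] PC=4: NOP
Event 21 (EXEC): [MAIN] PC=5: HALT

Answer: 8 MAIN 0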